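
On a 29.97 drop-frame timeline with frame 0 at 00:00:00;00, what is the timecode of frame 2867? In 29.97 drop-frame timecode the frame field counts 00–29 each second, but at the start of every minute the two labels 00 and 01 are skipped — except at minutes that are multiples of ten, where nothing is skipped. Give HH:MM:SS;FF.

00:01:35;19

Each 10-minute DF block holds 10 × 60 × 30 − 9 × 2 = 17982 frames. 2867 ÷ 17982 → 0 full blocks, remainder 2867.
Within the partial block the first minute is 1800 frames and each further minute 1798, so 1 further minute boundary passed. Total skipped labels = 18 × 0 + 2 × 1 = 2.
Non-drop label index = 2867 + 2 = 2869; at 30 labels/s that is 00:01:35:19, i.e. DF 00:01:35;19.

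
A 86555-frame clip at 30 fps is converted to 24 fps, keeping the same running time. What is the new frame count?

69244 frames

Target frames = source frames × (target rate / source rate) = 86555 × (24)/(30) = 86555 × 4/5 = 69244.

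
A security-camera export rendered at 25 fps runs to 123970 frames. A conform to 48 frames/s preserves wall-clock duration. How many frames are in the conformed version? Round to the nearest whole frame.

238022 frames

Frames at target rate = 123970 × (48) / (25) = 1190112/5 ≈ 238022.400.
Nearest whole frame: 238022.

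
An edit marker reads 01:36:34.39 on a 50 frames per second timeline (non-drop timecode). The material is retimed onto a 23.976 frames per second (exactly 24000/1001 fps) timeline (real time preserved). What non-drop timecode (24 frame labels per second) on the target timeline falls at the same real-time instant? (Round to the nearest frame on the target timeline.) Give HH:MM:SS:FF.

Source frame index: (1×3600 + 36×60 + 34) × 50 + 39 = 289739.
Real time: 289739 / (50) = 289739/50 s.
Target frame: (289739/50) × (24000/1001) = 139074720/1001 ≈ 138935.784 → 138936.
At 24 labels/s: frame 138936 → 01:36:29:00.

01:36:29:00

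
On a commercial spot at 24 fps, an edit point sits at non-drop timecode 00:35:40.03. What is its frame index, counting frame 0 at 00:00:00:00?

51363

Total seconds to the label: (0 × 3600 + 35 × 60 + 40) = 2140.
Frame index = 2140 × 24 + 3 = 51363.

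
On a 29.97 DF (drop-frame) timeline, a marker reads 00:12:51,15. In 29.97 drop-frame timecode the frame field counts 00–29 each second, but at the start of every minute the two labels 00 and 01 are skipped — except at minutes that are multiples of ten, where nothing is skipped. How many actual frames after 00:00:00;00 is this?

As if non-drop at 30 labels/s: (0 × 3600 + 12 × 60 + 51) × 30 + 15 = 23145.
Minute boundaries passed: 12; those not divisible by 10: 12 − 1 = 11; dropped labels = 2 × 11 = 22.
Actual frame index = 23145 − 22 = 23123.

23123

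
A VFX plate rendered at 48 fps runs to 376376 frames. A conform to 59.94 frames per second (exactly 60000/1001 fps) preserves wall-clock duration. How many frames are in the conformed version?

Target frames = source frames × (target rate / source rate) = 376376 × (60000/1001)/(48) = 376376 × 1250/1001 = 470000.

470000 frames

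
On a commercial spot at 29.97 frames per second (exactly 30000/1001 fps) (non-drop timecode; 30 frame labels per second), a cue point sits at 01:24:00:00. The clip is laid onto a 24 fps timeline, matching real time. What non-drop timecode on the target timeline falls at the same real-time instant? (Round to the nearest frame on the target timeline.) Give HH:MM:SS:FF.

Source frame index: (1×3600 + 24×60 + 0) × 30 + 0 = 151200.
Real time: 151200 / (30000/1001) = 126126/25 s.
Target frame: (126126/25) × (24) = 3027024/25 ≈ 121080.960 → 121081.
At 24 labels/s: frame 121081 → 01:24:05:01.

01:24:05:01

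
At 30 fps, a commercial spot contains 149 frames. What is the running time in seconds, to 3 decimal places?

Running time = 149 × 1/30 = 149/30 s ≈ 4.967 s.

4.967 seconds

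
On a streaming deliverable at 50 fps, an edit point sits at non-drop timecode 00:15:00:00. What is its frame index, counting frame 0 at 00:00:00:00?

45000

Total seconds to the label: (0 × 3600 + 15 × 60 + 0) = 900.
Frame index = 900 × 50 + 0 = 45000.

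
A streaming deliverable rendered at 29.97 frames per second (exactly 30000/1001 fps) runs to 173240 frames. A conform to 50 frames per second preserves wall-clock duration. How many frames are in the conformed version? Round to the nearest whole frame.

Frames at target rate = 173240 × (50) / (30000/1001) = 4335331/15 ≈ 289022.067.
Nearest whole frame: 289022.

289022 frames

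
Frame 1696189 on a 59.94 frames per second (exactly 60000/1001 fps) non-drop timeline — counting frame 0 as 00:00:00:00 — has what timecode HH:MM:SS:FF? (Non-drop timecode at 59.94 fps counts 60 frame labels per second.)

1696189 ÷ 60 = 28269 full seconds, remainder 49 frames.
28269 s = 7 h 51 min 9 s.
Timecode: 07:51:09:49.

07:51:09:49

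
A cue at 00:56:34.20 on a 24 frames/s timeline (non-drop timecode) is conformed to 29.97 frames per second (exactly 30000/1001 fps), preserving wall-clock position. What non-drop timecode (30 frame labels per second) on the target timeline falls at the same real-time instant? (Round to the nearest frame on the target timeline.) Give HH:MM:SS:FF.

00:56:31:13

Source frame index: (0×3600 + 56×60 + 34) × 24 + 20 = 81476.
Real time: 81476 / (24) = 20369/6 s.
Target frame: (20369/6) × (30000/1001) = 101845000/1001 ≈ 101743.257 → 101743.
At 30 labels/s: frame 101743 → 00:56:31:13.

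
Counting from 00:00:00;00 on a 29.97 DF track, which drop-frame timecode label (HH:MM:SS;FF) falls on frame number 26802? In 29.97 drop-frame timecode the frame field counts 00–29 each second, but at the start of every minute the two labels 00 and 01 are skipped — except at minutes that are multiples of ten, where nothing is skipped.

00:14:54;08

Each 10-minute DF block holds 10 × 60 × 30 − 9 × 2 = 17982 frames. 26802 ÷ 17982 → 1 full block, remainder 8820.
Within the partial block the first minute is 1800 frames and each further minute 1798, so 4 further minute boundaries passed. Total skipped labels = 18 × 1 + 2 × 4 = 26.
Non-drop label index = 26802 + 26 = 26828; at 30 labels/s that is 00:14:54:08, i.e. DF 00:14:54;08.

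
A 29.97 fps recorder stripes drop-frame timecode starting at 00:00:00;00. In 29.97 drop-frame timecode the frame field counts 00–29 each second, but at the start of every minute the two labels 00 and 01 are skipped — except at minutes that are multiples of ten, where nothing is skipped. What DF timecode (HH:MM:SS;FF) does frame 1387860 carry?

12:51:48;08

Each 10-minute DF block holds 10 × 60 × 30 − 9 × 2 = 17982 frames. 1387860 ÷ 17982 → 77 full blocks, remainder 3246.
Within the partial block the first minute is 1800 frames and each further minute 1798, so 1 further minute boundary passed. Total skipped labels = 18 × 77 + 2 × 1 = 1388.
Non-drop label index = 1387860 + 1388 = 1389248; at 30 labels/s that is 12:51:48:08, i.e. DF 12:51:48;08.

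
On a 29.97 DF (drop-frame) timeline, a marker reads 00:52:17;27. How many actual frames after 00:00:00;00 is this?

As if non-drop at 30 labels/s: (0 × 3600 + 52 × 60 + 17) × 30 + 27 = 94137.
Minute boundaries passed: 52; those not divisible by 10: 52 − 5 = 47; dropped labels = 2 × 47 = 94.
Actual frame index = 94137 − 94 = 94043.

94043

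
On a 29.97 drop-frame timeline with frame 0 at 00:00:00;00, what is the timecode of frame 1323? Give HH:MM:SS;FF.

Each 10-minute DF block holds 10 × 60 × 30 − 9 × 2 = 17982 frames. 1323 ÷ 17982 → 0 full blocks, remainder 1323.
Within the partial block the first minute is 1800 frames and each further minute 1798, so 0 further minute boundaries passed. Total skipped labels = 18 × 0 + 2 × 0 = 0.
Non-drop label index = 1323 + 0 = 1323; at 30 labels/s that is 00:00:44:03, i.e. DF 00:00:44;03.

00:00:44;03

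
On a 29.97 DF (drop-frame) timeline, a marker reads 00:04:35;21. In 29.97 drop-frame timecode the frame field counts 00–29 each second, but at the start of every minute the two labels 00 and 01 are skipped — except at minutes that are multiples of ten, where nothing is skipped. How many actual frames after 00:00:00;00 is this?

As if non-drop at 30 labels/s: (0 × 3600 + 4 × 60 + 35) × 30 + 21 = 8271.
Minute boundaries passed: 4; those not divisible by 10: 4 − 0 = 4; dropped labels = 2 × 4 = 8.
Actual frame index = 8271 − 8 = 8263.

8263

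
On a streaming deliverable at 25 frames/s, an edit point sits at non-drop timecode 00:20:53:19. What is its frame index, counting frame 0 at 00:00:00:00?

Total seconds to the label: (0 × 3600 + 20 × 60 + 53) = 1253.
Frame index = 1253 × 25 + 19 = 31344.

31344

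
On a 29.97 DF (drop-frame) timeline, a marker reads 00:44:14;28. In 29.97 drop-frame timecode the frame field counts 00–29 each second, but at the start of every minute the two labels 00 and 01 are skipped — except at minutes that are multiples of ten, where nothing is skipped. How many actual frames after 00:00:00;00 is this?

Complete 10-minute blocks: 4, each 17982 frames → 71928.
Remaining 4 whole minutes in the current block: 1800 + 3 × 1798 = 7194 frames.
Within the current minute: 14 × 30 + 28 − 2 = 446 (labels ;00/;01 skipped at this minute). Total = 71928 + 7194 + 446 = 79568.

79568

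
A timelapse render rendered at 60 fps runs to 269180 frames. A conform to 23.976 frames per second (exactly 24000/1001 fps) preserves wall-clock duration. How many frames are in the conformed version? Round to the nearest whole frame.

Frames at target rate = 269180 × (24000/1001) / (60) = 107672000/1001 ≈ 107564.436.
Nearest whole frame: 107564.

107564 frames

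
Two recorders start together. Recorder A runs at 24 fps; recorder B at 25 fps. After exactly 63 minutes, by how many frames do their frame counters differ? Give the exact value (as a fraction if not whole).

3780 frames

63 min = 3780 s.
A emits 24 × 3780 = 90720 frames; B emits 25 × 3780 = 94500.
Difference = 3780 frames; B is ahead of A.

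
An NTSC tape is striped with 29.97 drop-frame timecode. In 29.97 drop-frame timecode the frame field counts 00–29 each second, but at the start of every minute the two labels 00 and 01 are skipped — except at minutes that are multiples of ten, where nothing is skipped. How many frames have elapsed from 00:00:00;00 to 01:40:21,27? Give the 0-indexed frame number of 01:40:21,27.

As if non-drop at 30 labels/s: (1 × 3600 + 40 × 60 + 21) × 30 + 27 = 180657.
Minute boundaries passed: 100; those not divisible by 10: 100 − 10 = 90; dropped labels = 2 × 90 = 180.
Actual frame index = 180657 − 180 = 180477.

180477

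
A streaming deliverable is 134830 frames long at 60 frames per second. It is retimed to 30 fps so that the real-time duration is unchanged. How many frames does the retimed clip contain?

Target frames = source frames × (target rate / source rate) = 134830 × (30)/(60) = 134830 × 1/2 = 67415.

67415 frames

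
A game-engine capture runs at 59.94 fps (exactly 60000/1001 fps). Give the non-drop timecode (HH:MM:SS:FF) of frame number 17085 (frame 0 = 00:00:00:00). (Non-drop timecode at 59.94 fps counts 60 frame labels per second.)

17085 ÷ 60 = 284 full seconds, remainder 45 frames.
284 s = 0 h 4 min 44 s.
Timecode: 00:04:44:45.

00:04:44:45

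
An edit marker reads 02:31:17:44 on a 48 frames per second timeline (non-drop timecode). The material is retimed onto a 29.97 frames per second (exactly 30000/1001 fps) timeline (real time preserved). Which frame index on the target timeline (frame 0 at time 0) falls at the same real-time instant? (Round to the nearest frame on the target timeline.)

frame 272065

Source frame index: (2×3600 + 31×60 + 17) × 48 + 44 = 435740.
Real time: 435740 / (48) = 108935/12 s.
Target frame: (108935/12) × (30000/1001) = 272337500/1001 ≈ 272065.435 → 272065.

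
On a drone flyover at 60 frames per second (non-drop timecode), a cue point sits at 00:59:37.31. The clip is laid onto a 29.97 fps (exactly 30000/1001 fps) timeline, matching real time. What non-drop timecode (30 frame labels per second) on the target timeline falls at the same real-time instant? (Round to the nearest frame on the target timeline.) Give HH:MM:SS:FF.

Source frame index: (0×3600 + 59×60 + 37) × 60 + 31 = 214651.
Real time: 214651 / (60) = 214651/60 s.
Target frame: (214651/60) × (30000/1001) = 107325500/1001 ≈ 107218.282 → 107218.
At 30 labels/s: frame 107218 → 00:59:33:28.

00:59:33:28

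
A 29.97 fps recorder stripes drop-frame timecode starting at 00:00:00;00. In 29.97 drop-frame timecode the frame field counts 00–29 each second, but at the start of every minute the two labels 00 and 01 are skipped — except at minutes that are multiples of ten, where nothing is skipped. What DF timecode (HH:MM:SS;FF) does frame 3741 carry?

Each 10-minute DF block holds 10 × 60 × 30 − 9 × 2 = 17982 frames. 3741 ÷ 17982 → 0 full blocks, remainder 3741.
Within the partial block the first minute is 1800 frames and each further minute 1798, so 2 further minute boundaries passed. Total skipped labels = 18 × 0 + 2 × 2 = 4.
Non-drop label index = 3741 + 4 = 3745; at 30 labels/s that is 00:02:04:25, i.e. DF 00:02:04;25.

00:02:04;25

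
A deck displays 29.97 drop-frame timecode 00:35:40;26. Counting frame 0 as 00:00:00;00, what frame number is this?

64162

Complete 10-minute blocks: 3, each 17982 frames → 53946.
Remaining 5 whole minutes in the current block: 1800 + 4 × 1798 = 8992 frames.
Within the current minute: 40 × 30 + 26 − 2 = 1224 (labels ;00/;01 skipped at this minute). Total = 53946 + 8992 + 1224 = 64162.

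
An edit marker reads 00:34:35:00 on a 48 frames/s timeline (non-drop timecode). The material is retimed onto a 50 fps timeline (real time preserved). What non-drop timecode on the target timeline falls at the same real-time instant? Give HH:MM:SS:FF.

00:34:35:00

Source frame index: (0×3600 + 34×60 + 35) × 48 + 0 = 99600.
Real time: 99600 / (48) = 2075 s.
Target frame: (2075) × (50) = 103750.
At 50 labels/s: frame 103750 → 00:34:35:00.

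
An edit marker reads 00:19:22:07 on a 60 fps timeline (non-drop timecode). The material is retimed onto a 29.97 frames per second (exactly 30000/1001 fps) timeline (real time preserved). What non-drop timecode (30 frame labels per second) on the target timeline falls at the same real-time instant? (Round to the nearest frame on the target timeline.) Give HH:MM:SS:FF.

Source frame index: (0×3600 + 19×60 + 22) × 60 + 7 = 69727.
Real time: 69727 / (60) = 69727/60 s.
Target frame: (69727/60) × (30000/1001) = 4980500/143 ≈ 34828.671 → 34829.
At 30 labels/s: frame 34829 → 00:19:20:29.

00:19:20:29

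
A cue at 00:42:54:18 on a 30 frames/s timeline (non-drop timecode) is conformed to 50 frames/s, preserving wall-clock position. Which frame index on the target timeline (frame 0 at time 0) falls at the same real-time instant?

frame 128730

Source frame index: (0×3600 + 42×60 + 54) × 30 + 18 = 77238.
Real time: 77238 / (30) = 12873/5 s.
Target frame: (12873/5) × (50) = 128730.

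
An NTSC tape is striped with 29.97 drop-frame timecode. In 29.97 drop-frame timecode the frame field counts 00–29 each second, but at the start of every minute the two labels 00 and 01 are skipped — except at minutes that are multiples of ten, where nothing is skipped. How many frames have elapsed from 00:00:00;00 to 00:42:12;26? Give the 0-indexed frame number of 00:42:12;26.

As if non-drop at 30 labels/s: (0 × 3600 + 42 × 60 + 12) × 30 + 26 = 75986.
Minute boundaries passed: 42; those not divisible by 10: 42 − 4 = 38; dropped labels = 2 × 38 = 76.
Actual frame index = 75986 − 76 = 75910.

75910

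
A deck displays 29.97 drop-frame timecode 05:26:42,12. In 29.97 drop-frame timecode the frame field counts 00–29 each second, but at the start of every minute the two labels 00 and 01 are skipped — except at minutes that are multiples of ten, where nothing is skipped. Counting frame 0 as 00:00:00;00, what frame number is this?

As if non-drop at 30 labels/s: (5 × 3600 + 26 × 60 + 42) × 30 + 12 = 588072.
Minute boundaries passed: 326; those not divisible by 10: 326 − 32 = 294; dropped labels = 2 × 294 = 588.
Actual frame index = 588072 − 588 = 587484.

587484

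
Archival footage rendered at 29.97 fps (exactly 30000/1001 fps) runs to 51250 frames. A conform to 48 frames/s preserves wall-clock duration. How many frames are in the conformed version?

82082 frames

Target frames = source frames × (target rate / source rate) = 51250 × (48)/(30000/1001) = 51250 × 1001/625 = 82082.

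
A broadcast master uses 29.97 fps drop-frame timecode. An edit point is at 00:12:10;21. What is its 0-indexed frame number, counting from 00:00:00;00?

Complete 10-minute blocks: 1, each 17982 frames → 17982.
Remaining 2 whole minutes in the current block: 1800 + 1 × 1798 = 3598 frames.
Within the current minute: 10 × 30 + 21 − 2 = 319 (labels ;00/;01 skipped at this minute). Total = 17982 + 3598 + 319 = 21899.

21899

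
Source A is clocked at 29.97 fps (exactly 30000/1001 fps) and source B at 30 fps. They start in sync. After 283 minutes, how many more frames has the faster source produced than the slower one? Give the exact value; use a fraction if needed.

509400/1001 frames

283 min = 16980 s.
A emits 30000/1001 × 16980 = 509400000/1001 frames; B emits 30 × 16980 = 509400.
Difference = 509400/1001 frames (≈ 508.8911); B is ahead of A.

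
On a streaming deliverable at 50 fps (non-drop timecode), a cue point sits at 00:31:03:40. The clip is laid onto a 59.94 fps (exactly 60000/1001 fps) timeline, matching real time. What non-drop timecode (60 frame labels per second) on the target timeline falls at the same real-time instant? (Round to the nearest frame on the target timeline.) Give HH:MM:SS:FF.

00:31:01:56

Source frame index: (0×3600 + 31×60 + 3) × 50 + 40 = 93190.
Real time: 93190 / (50) = 9319/5 s.
Target frame: (9319/5) × (60000/1001) = 111828000/1001 ≈ 111716.284 → 111716.
At 60 labels/s: frame 111716 → 00:31:01:56.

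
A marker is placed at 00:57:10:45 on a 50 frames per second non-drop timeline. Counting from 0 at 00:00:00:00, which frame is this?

Total seconds to the label: (0 × 3600 + 57 × 60 + 10) = 3430.
Frame index = 3430 × 50 + 45 = 171545.

frame 171545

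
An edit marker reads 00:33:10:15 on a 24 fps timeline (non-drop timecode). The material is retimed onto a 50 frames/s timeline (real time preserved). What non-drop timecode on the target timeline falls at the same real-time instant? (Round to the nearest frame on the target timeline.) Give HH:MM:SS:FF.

00:33:10:31

Source frame index: (0×3600 + 33×60 + 10) × 24 + 15 = 47775.
Real time: 47775 / (24) = 15925/8 s.
Target frame: (15925/8) × (50) = 398125/4 ≈ 99531.250 → 99531.
At 50 labels/s: frame 99531 → 00:33:10:31.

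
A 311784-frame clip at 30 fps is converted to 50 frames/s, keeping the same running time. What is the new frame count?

519640 frames

Target frames = source frames × (target rate / source rate) = 311784 × (50)/(30) = 311784 × 5/3 = 519640.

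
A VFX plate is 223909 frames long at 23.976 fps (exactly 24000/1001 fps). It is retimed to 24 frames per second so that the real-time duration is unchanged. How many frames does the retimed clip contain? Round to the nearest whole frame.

Frames at target rate = 223909 × (24) / (24000/1001) = 224132909/1000 ≈ 224132.909.
Nearest whole frame: 224133.

224133 frames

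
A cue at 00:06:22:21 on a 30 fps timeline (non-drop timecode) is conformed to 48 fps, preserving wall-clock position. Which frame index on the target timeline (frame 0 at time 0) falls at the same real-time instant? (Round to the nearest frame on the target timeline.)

Source frame index: (0×3600 + 6×60 + 22) × 30 + 21 = 11481.
Real time: 11481 / (30) = 3827/10 s.
Target frame: (3827/10) × (48) = 91848/5 ≈ 18369.600 → 18370.

frame 18370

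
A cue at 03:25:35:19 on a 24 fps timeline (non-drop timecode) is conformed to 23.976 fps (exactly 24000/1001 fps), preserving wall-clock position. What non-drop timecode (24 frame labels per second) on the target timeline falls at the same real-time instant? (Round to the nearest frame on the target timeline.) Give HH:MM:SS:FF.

Source frame index: (3×3600 + 25×60 + 35) × 24 + 19 = 296059.
Real time: 296059 / (24) = 296059/24 s.
Target frame: (296059/24) × (24000/1001) = 296059000/1001 ≈ 295763.237 → 295763.
At 24 labels/s: frame 295763 → 03:25:23:11.

03:25:23:11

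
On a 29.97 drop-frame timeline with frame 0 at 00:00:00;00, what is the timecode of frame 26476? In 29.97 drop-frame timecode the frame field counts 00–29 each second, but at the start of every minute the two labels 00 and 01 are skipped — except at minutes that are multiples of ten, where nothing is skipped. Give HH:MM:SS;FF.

Each 10-minute DF block holds 10 × 60 × 30 − 9 × 2 = 17982 frames. 26476 ÷ 17982 → 1 full block, remainder 8494.
Within the partial block the first minute is 1800 frames and each further minute 1798, so 4 further minute boundaries passed. Total skipped labels = 18 × 1 + 2 × 4 = 26.
Non-drop label index = 26476 + 26 = 26502; at 30 labels/s that is 00:14:43:12, i.e. DF 00:14:43;12.

00:14:43;12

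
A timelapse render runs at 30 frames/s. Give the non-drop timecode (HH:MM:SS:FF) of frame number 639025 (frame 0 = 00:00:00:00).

05:55:00:25

639025 ÷ 30 = 21300 full seconds, remainder 25 frames.
21300 s = 5 h 55 min 0 s.
Timecode: 05:55:00:25.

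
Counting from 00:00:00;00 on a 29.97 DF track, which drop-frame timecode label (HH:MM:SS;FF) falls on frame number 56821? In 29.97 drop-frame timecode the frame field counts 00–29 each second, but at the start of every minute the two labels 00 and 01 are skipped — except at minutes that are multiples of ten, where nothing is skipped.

Each 10-minute DF block holds 10 × 60 × 30 − 9 × 2 = 17982 frames. 56821 ÷ 17982 → 3 full blocks, remainder 2875.
Within the partial block the first minute is 1800 frames and each further minute 1798, so 1 further minute boundary passed. Total skipped labels = 18 × 3 + 2 × 1 = 56.
Non-drop label index = 56821 + 56 = 56877; at 30 labels/s that is 00:31:35:27, i.e. DF 00:31:35;27.

00:31:35;27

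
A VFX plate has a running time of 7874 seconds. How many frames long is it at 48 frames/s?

Frames = 7874 × 48 = 377952.

377952 frames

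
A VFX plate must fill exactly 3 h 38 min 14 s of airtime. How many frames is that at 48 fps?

628512 frames

3 h 38 min 14 s = 13094 s.
Frames = 13094 × 48 = 628512.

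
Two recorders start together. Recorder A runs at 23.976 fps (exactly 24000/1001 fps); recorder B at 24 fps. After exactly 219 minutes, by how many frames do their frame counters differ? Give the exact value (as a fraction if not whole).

315360/1001 frames

219 min = 13140 s.
A emits 24000/1001 × 13140 = 315360000/1001 frames; B emits 24 × 13140 = 315360.
Difference = 315360/1001 frames (≈ 315.0450); B is ahead of A.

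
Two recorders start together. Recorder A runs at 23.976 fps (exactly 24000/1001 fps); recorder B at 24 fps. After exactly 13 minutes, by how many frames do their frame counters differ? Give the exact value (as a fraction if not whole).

1440/77 frames

13 min = 780 s.
A emits 24000/1001 × 780 = 1440000/77 frames; B emits 24 × 780 = 18720.
Difference = 1440/77 frames (≈ 18.7013); B is ahead of A.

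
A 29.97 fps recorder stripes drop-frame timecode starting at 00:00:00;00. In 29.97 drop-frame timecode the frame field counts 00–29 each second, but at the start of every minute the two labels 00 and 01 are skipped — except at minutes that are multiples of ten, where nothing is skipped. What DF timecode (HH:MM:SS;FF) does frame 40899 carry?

00:22:44;19

Ten DF minutes hold 17982 frames, so frame 40899 lies in block 2 (frames 35964–53945) with 4935 frames into that block.
The block's first minute is 1800 frames and the rest 1798 each; 4935 frames reaches minute 2, so 2 × 18 + 2 × 2 = 40 labels have been skipped so far.
Adding those back, label number 40899 + 40 = 40939 at 30 labels/s is 1364 s + 19 f = 0 h 22 min 44 s frame 19, i.e. 00:22:44;19.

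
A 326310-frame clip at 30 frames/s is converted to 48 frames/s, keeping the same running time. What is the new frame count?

Target frames = source frames × (target rate / source rate) = 326310 × (48)/(30) = 326310 × 8/5 = 522096.

522096 frames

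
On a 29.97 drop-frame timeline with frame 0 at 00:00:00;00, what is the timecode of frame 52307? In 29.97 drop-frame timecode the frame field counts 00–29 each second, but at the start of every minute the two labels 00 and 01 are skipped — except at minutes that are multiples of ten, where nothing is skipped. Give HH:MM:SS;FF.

00:29:05;11

Ten DF minutes hold 17982 frames, so frame 52307 lies in block 2 (frames 35964–53945) with 16343 frames into that block.
The block's first minute is 1800 frames and the rest 1798 each; 16343 frames reaches minute 9, so 2 × 18 + 9 × 2 = 54 labels have been skipped so far.
Adding those back, label number 52307 + 54 = 52361 at 30 labels/s is 1745 s + 11 f = 0 h 29 min 5 s frame 11, i.e. 00:29:05;11.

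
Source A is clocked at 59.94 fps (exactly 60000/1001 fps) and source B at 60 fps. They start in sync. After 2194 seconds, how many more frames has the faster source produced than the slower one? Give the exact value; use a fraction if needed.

131640/1001 frames

A emits 60000/1001 × 2194 = 131640000/1001 frames; B emits 60 × 2194 = 131640.
Difference = 131640/1001 frames (≈ 131.5085); B is ahead of A.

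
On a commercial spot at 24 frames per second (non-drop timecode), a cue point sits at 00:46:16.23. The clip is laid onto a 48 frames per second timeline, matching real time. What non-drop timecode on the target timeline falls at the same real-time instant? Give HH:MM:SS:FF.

00:46:16:46

Source frame index: (0×3600 + 46×60 + 16) × 24 + 23 = 66647.
Real time: 66647 / (24) = 66647/24 s.
Target frame: (66647/24) × (48) = 133294.
At 48 labels/s: frame 133294 → 00:46:16:46.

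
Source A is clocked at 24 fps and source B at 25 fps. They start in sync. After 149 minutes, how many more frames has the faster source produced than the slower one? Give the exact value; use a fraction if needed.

149 min = 8940 s.
A emits 24 × 8940 = 214560 frames; B emits 25 × 8940 = 223500.
Difference = 8940 frames; B is ahead of A.

8940 frames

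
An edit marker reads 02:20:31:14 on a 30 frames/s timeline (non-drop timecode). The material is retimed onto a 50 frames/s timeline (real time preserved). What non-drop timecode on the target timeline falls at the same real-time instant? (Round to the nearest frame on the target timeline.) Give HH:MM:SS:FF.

02:20:31:23

Source frame index: (2×3600 + 20×60 + 31) × 30 + 14 = 252944.
Real time: 252944 / (30) = 126472/15 s.
Target frame: (126472/15) × (50) = 1264720/3 ≈ 421573.333 → 421573.
At 50 labels/s: frame 421573 → 02:20:31:23.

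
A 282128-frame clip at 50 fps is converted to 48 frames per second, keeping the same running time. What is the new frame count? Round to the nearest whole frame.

Frames at target rate = 282128 × (48) / (50) = 6771072/25 ≈ 270842.880.
Nearest whole frame: 270843.

270843 frames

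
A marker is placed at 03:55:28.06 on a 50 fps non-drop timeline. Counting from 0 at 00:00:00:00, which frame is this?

Total seconds to the label: (3 × 3600 + 55 × 60 + 28) = 14128.
Frame index = 14128 × 50 + 6 = 706406.

frame 706406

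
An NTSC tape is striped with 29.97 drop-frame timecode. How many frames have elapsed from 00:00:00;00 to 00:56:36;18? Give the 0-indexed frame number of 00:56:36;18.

Complete 10-minute blocks: 5, each 17982 frames → 89910.
Remaining 6 whole minutes in the current block: 1800 + 5 × 1798 = 10790 frames.
Within the current minute: 36 × 30 + 18 − 2 = 1096 (labels ;00/;01 skipped at this minute). Total = 89910 + 10790 + 1096 = 101796.

101796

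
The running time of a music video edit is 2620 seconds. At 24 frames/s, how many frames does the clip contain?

62880 frames

Frames = 2620 × 24 = 62880.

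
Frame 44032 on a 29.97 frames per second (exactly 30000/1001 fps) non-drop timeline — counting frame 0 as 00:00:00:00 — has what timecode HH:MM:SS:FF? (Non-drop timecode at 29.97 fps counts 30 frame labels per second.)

44032 ÷ 30 = 1467 full seconds, remainder 22 frames.
1467 s = 0 h 24 min 27 s.
Timecode: 00:24:27:22.

00:24:27:22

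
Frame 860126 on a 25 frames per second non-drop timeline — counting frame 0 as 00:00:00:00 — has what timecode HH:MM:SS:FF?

860126 ÷ 25 = 34405 full seconds, remainder 1 frame.
34405 s = 9 h 33 min 25 s.
Timecode: 09:33:25:01.

09:33:25:01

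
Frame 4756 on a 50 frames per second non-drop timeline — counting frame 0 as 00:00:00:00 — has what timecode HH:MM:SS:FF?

4756 ÷ 50 = 95 full seconds, remainder 6 frames.
95 s = 0 h 1 min 35 s.
Timecode: 00:01:35:06.

00:01:35:06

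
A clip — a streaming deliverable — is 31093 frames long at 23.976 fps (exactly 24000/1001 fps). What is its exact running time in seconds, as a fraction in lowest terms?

31124093/24000 seconds

Running time = 31093 ÷ (24000/1001) = 31093 × 1001/24000 = 31124093/24000 s.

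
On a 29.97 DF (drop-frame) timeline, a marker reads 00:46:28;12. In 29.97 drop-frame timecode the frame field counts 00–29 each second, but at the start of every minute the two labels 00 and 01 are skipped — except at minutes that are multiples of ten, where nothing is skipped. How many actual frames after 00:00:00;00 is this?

As if non-drop at 30 labels/s: (0 × 3600 + 46 × 60 + 28) × 30 + 12 = 83652.
Minute boundaries passed: 46; those not divisible by 10: 46 − 4 = 42; dropped labels = 2 × 42 = 84.
Actual frame index = 83652 − 84 = 83568.

83568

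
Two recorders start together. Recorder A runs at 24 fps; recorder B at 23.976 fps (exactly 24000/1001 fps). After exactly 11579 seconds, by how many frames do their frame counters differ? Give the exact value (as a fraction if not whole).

277896/1001 frames

A emits 24 × 11579 = 277896 frames; B emits 24000/1001 × 11579 = 277896000/1001.
Difference = 277896/1001 frames (≈ 277.6184); B is behind A.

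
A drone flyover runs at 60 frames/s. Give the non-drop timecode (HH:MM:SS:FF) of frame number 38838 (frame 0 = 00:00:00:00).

00:10:47:18

38838 ÷ 60 = 647 full seconds, remainder 18 frames.
647 s = 0 h 10 min 47 s.
Timecode: 00:10:47:18.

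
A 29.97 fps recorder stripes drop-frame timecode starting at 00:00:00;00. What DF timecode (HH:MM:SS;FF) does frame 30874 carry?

00:17:10;06

Ten DF minutes hold 17982 frames, so frame 30874 lies in block 1 (frames 17982–35963) with 12892 frames into that block.
The block's first minute is 1800 frames and the rest 1798 each; 12892 frames reaches minute 7, so 1 × 18 + 7 × 2 = 32 labels have been skipped so far.
Adding those back, label number 30874 + 32 = 30906 at 30 labels/s is 1030 s + 6 f = 0 h 17 min 10 s frame 6, i.e. 00:17:10;06.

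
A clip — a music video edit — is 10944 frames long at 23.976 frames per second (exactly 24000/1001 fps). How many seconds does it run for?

456.456 seconds

Running time = 10944 / (24000/1001) = 456.456 s.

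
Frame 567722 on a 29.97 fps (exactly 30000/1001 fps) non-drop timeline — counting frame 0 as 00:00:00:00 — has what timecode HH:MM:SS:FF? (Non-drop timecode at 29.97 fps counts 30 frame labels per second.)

05:15:24:02

567722 ÷ 30 = 18924 full seconds, remainder 2 frames.
18924 s = 5 h 15 min 24 s.
Timecode: 05:15:24:02.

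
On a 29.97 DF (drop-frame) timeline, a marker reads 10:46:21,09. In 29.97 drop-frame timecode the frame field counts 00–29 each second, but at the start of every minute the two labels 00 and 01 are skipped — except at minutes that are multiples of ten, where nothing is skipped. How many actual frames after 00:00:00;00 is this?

1162275

As if non-drop at 30 labels/s: (10 × 3600 + 46 × 60 + 21) × 30 + 9 = 1163439.
Minute boundaries passed: 646; those not divisible by 10: 646 − 64 = 582; dropped labels = 2 × 582 = 1164.
Actual frame index = 1163439 − 1164 = 1162275.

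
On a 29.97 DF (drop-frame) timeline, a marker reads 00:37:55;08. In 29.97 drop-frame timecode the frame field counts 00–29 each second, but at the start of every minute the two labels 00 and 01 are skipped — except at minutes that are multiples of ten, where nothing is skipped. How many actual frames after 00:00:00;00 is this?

68190

As if non-drop at 30 labels/s: (0 × 3600 + 37 × 60 + 55) × 30 + 8 = 68258.
Minute boundaries passed: 37; those not divisible by 10: 37 − 3 = 34; dropped labels = 2 × 34 = 68.
Actual frame index = 68258 − 68 = 68190.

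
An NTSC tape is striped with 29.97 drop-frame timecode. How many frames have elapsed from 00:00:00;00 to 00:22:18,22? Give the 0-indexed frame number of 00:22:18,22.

40122

As if non-drop at 30 labels/s: (0 × 3600 + 22 × 60 + 18) × 30 + 22 = 40162.
Minute boundaries passed: 22; those not divisible by 10: 22 − 2 = 20; dropped labels = 2 × 20 = 40.
Actual frame index = 40162 − 40 = 40122.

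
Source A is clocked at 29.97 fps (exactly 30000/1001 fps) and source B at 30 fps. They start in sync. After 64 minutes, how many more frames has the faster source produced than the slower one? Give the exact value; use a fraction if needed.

64 min = 3840 s.
A emits 30000/1001 × 3840 = 115200000/1001 frames; B emits 30 × 3840 = 115200.
Difference = 115200/1001 frames (≈ 115.0849); B is ahead of A.

115200/1001 frames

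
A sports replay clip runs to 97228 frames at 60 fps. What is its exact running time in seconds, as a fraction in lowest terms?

Running time = 97228 ÷ (60) = 97228 × 1/60 = 24307/15 s.

24307/15 seconds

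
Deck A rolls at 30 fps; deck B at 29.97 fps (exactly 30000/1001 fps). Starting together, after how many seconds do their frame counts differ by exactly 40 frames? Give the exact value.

4004/3 seconds

The gap grows by |30000/1001 − 30| = 30/1001 frames per second.
Time for a 40-frame gap: 40 ÷ (30/1001) = 4004/3 s.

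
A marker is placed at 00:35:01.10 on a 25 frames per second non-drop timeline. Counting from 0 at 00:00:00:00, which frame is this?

Total seconds to the label: (0 × 3600 + 35 × 60 + 1) = 2101.
Frame index = 2101 × 25 + 10 = 52535.

52535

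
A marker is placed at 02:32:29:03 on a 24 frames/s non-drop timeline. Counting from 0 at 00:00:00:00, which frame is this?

Total seconds to the label: (2 × 3600 + 32 × 60 + 29) = 9149.
Frame index = 9149 × 24 + 3 = 219579.

frame 219579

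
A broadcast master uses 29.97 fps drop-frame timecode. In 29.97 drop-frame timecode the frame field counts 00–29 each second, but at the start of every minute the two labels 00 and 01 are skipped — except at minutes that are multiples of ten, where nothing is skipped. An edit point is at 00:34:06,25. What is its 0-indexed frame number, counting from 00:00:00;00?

As if non-drop at 30 labels/s: (0 × 3600 + 34 × 60 + 6) × 30 + 25 = 61405.
Minute boundaries passed: 34; those not divisible by 10: 34 − 3 = 31; dropped labels = 2 × 31 = 62.
Actual frame index = 61405 − 62 = 61343.

61343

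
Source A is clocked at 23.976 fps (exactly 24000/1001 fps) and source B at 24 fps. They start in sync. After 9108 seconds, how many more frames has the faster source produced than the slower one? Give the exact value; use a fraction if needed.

A emits 24000/1001 × 9108 = 19872000/91 frames; B emits 24 × 9108 = 218592.
Difference = 19872/91 frames (≈ 218.3736); B is ahead of A.

19872/91 frames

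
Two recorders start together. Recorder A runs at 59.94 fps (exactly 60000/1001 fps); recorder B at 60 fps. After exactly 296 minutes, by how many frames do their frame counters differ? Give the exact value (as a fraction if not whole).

1065600/1001 frames

296 min = 17760 s.
A emits 60000/1001 × 17760 = 1065600000/1001 frames; B emits 60 × 17760 = 1065600.
Difference = 1065600/1001 frames (≈ 1064.5355); B is ahead of A.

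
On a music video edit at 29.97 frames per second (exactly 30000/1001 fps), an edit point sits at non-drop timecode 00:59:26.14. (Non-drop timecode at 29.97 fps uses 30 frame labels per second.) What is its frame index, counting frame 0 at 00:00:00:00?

106994

Total seconds to the label: (0 × 3600 + 59 × 60 + 26) = 3566.
Frame index = 3566 × 30 + 14 = 106994.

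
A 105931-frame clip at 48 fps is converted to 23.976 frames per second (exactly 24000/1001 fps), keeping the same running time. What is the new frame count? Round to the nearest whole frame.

52913 frames

Frames at target rate = 105931 × (24000/1001) / (48) = 7566500/143 ≈ 52912.587.
Nearest whole frame: 52913.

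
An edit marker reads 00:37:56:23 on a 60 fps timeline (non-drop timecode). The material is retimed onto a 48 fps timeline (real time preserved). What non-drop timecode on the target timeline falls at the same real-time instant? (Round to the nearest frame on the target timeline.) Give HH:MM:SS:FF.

00:37:56:18

Source frame index: (0×3600 + 37×60 + 56) × 60 + 23 = 136583.
Real time: 136583 / (60) = 136583/60 s.
Target frame: (136583/60) × (48) = 546332/5 ≈ 109266.400 → 109266.
At 48 labels/s: frame 109266 → 00:37:56:18.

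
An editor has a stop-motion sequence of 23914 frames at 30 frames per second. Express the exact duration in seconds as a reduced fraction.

11957/15 seconds

Running time = 23914 ÷ (30) = 23914 × 1/30 = 11957/15 s.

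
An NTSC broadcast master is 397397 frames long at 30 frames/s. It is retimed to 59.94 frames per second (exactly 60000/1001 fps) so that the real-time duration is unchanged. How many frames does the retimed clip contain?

794000 frames

Target frames = source frames × (target rate / source rate) = 397397 × (60000/1001)/(30) = 397397 × 2000/1001 = 794000.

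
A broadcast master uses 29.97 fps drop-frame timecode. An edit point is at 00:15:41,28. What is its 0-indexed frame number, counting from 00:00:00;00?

28230

Complete 10-minute blocks: 1, each 17982 frames → 17982.
Remaining 5 whole minutes in the current block: 1800 + 4 × 1798 = 8992 frames.
Within the current minute: 41 × 30 + 28 − 2 = 1256 (labels ;00/;01 skipped at this minute). Total = 17982 + 8992 + 1256 = 28230.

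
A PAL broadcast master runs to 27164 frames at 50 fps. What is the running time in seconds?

Running time = 27164 / (50) = 543.28 s.

543.28 seconds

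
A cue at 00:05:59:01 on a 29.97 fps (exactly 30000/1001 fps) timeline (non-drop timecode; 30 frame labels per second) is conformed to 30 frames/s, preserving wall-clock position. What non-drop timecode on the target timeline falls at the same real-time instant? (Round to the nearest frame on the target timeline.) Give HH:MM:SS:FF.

Source frame index: (0×3600 + 5×60 + 59) × 30 + 1 = 10771.
Real time: 10771 / (30000/1001) = 10781771/30000 s.
Target frame: (10781771/30000) × (30) = 10781771/1000 ≈ 10781.771 → 10782.
At 30 labels/s: frame 10782 → 00:05:59:12.

00:05:59:12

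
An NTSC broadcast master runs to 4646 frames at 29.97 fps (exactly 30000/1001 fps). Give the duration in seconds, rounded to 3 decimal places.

Running time = 4646 × 1001/30000 = 2325323/15000 s ≈ 155.022 s.

155.022 seconds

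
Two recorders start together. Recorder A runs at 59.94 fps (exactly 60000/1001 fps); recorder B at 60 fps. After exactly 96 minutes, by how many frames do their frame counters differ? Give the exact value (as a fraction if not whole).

96 min = 5760 s.
A emits 60000/1001 × 5760 = 345600000/1001 frames; B emits 60 × 5760 = 345600.
Difference = 345600/1001 frames (≈ 345.2547); B is ahead of A.

345600/1001 frames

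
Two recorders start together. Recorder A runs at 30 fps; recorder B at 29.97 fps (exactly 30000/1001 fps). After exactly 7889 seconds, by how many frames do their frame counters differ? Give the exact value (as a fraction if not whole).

33810/143 frames

A emits 30 × 7889 = 236670 frames; B emits 30000/1001 × 7889 = 33810000/143.
Difference = 33810/143 frames (≈ 236.4336); B is behind A.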